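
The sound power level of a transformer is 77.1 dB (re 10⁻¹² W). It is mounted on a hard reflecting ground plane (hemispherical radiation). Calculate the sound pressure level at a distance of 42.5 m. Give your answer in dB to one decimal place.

36.6 dB

The power spreads over a hemisphere of area 2π·r², so L_p = L_w − 10·log₁₀(2π·r²).
2π·r² = 1.135e+04 m², 10·log₁₀ of that is 40.550 dB.
L_p = 77.1 − 40.550 = 36.55 dB.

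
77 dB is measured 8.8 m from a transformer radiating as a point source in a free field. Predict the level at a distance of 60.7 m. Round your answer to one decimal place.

60.2 dB

Spherical spreading from a point source gives a 20·log₁₀(r₂/r₁) drop.
L₂ = 77 − 20·log₁₀(60.7/8.8) = 77 − 16.774 = 60.23 dB.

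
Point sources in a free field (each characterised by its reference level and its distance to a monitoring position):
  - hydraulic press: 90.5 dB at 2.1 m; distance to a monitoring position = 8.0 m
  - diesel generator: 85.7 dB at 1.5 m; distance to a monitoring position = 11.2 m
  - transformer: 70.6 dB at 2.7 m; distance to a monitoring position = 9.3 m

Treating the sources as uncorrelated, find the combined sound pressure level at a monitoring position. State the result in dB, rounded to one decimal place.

79.3 dB

Propagate each source to the receiver with L = L_ref − 20·log₁₀(r/r_ref), then add intensities.
hydraulic press: 90.5 − 20·log₁₀(8.0/2.1) = 90.5 − 11.62 = 78.88 dB.
diesel generator: 85.7 − 20·log₁₀(11.2/1.5) = 85.7 − 17.46 = 68.24 dB.
transformer: 70.6 − 20·log₁₀(9.3/2.7) = 70.6 − 10.74 = 59.86 dB.
Σ 10^(L/10) = 8.495e+07 → L_total = 10·log₁₀(8.495e+07) = 79.29 dB.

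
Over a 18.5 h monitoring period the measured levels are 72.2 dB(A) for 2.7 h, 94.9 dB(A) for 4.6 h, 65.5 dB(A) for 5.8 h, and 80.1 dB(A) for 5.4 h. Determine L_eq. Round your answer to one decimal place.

L_eq = 10·log₁₀[(1/T)·Σ tᵢ·10^(Lᵢ/10)] with T = 18.5 h.
Σ tᵢ·10^(Lᵢ/10) = 2.7·10^(72.2/10) + 4.6·10^(94.9/10) + 5.8·10^(65.5/10) + 5.4·10^(80.1/10) = 1.483e+10.
L_eq = 10·log₁₀(1.483e+10/18.5) = 89.04 dB(A).

89.0 dB(A)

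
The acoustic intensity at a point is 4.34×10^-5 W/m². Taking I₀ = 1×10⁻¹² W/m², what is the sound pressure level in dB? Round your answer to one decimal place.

I/I₀ = 4.34×10^-5/10⁻¹² = 4.34×10^7, and L = 10·log₁₀(I/I₀).
L = 10·(0.6375 + 7) = 76.37 dB.

76.4 dB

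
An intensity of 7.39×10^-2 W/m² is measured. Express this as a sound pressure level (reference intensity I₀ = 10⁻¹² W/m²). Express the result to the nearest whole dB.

I/I₀ = 7.39×10^-2/10⁻¹² = 7.39×10^10, and L = 10·log₁₀(I/I₀).
L = 10·(0.8686 + 10) = 108.69 dB.

109 dB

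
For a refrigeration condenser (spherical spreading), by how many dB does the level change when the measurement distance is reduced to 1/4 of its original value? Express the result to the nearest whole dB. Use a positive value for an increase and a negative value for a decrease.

+12 dB

Point-source spreading: ΔL = −20·log₁₀(r₂/r₁).
ΔL = −20·log₁₀(0.25) = +12.04 dB.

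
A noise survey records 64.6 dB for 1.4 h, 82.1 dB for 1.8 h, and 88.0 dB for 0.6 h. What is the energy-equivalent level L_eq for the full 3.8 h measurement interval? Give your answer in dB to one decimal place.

82.5 dB

The energy average is taken in the linear domain: L_eq = 10·log₁₀[(Σ tᵢ·10^(Lᵢ/10))/T], T = 3.8 h.
Σ tᵢ·10^(Lᵢ/10) = 1.4·10^(64.6/10) + 1.8·10^(82.1/10) + 0.6·10^(88.0/10) = 6.745e+08.
L_eq = 10·log₁₀(6.745e+08/3.8) = 82.49 dB.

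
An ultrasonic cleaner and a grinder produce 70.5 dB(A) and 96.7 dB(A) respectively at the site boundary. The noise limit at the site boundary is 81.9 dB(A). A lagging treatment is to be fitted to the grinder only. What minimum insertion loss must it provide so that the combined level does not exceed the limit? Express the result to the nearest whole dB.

15 dB

Everything except the grinder sums to 10^(70.5/10) = 1.122e+07 in linear terms, 70.50 dB(A).
The limit corresponds to 10^(81.9/10) = 1.549e+08; subtracting the fixed part leaves 1.437e+08 for the grinder, i.e. 81.57 dB(A).
Required insertion loss = 96.7 − 81.57 = 15.13 dB.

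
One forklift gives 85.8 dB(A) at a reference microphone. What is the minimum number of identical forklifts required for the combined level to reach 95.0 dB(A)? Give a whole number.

Need L₁ + 10·log₁₀ N ≥ 95.0, i.e. log₁₀ N ≥ 0.92.
N ≥ 10^(9.2/10) = 8.318, so N = 9.

9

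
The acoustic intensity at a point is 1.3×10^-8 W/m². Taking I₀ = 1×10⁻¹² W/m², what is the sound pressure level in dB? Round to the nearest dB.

L = 10·log₁₀(I/I₀) = 10·log₁₀(1.3×10^-8/10⁻¹²) = 10·log₁₀(1.3×10^4).
L = 10·(0.1139 + 4) = 41.14 dB.

41 dB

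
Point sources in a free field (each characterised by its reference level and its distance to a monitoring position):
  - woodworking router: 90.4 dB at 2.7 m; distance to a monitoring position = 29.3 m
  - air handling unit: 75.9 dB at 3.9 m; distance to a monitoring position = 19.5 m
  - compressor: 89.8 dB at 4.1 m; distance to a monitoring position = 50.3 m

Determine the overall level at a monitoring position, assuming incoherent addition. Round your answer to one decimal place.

72.4 dB

First find each source's level at the receiver (point-source: −20·log₁₀(r/r_ref)), then combine on an intensity basis.
woodworking router: 90.4 − 20·log₁₀(29.3/2.7) = 90.4 − 20.71 = 69.69 dB.
air handling unit: 75.9 − 20·log₁₀(19.5/3.9) = 75.9 − 13.98 = 61.92 dB.
compressor: 89.8 − 20·log₁₀(50.3/4.1) = 89.8 − 21.78 = 68.02 dB.
Σ 10^(L/10) = 1.721e+07 → L_total = 10·log₁₀(1.721e+07) = 72.36 dB.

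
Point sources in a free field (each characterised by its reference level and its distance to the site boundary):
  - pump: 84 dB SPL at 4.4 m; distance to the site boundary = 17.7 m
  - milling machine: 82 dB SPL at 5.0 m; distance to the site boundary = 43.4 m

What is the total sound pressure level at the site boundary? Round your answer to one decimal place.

Apply inverse-square spreading to bring every level to the receiver, then sum 10^(L/10).
pump: 84 − 20·log₁₀(17.7/4.4) = 84 − 12.09 = 71.91 dB SPL.
milling machine: 82 − 20·log₁₀(43.4/5.0) = 82 − 18.77 = 63.23 dB SPL.
Σ 10^(L/10) = 1.763e+07 → L_total = 10·log₁₀(1.763e+07) = 72.46 dB SPL.

72.5 dB SPL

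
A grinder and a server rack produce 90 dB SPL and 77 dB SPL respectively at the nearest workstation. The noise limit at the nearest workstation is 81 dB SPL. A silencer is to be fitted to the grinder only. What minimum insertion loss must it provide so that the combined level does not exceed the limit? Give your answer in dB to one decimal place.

11.2 dB

Everything except the grinder sums to 10^(77/10) = 5.012e+07 in linear terms, 77.00 dB SPL.
The limit corresponds to 10^(81/10) = 1.259e+08; subtracting the fixed part leaves 7.577e+07 for the grinder, i.e. 78.80 dB SPL.
Required insertion loss = 90 − 78.80 = 11.20 dB.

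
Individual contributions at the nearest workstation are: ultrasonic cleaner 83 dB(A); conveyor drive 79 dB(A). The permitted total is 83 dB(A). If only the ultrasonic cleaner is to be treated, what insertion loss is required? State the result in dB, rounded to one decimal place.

Everything except the ultrasonic cleaner sums to 10^(79/10) = 7.943e+07 in linear terms, 79.00 dB(A).
To meet 83 dB(A) overall, the treated ultrasonic cleaner may contribute at most 10^(83/10) − 7.943e+07 = 1.201e+08, i.e. 80.80 dB(A).
Required insertion loss = 83 − 80.80 = 2.20 dB.

2.2 dB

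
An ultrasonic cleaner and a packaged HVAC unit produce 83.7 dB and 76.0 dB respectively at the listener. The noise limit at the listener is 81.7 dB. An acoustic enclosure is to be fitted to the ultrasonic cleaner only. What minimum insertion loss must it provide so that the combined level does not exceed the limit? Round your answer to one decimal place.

Everything except the ultrasonic cleaner sums to 10^(76.0/10) = 3.981e+07 in linear terms, 76.00 dB.
To meet 81.7 dB overall, the treated ultrasonic cleaner may contribute at most 10^(81.7/10) − 3.981e+07 = 1.081e+08, i.e. 80.34 dB.
Required insertion loss = 83.7 − 80.34 = 3.36 dB.

3.4 dB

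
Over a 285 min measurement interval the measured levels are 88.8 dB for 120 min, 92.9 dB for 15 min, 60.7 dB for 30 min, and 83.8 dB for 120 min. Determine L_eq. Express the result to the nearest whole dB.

87 dB

The energy average is taken in the linear domain: L_eq = 10·log₁₀[(Σ tᵢ·10^(Lᵢ/10))/T], T = 285 min.
Σ tᵢ·10^(Lᵢ/10) = 120·10^(88.8/10) + 15·10^(92.9/10) + 30·10^(60.7/10) + 120·10^(83.8/10) = 1.491e+11.
L_eq = 10·log₁₀(1.491e+11/285) = 87.19 dB.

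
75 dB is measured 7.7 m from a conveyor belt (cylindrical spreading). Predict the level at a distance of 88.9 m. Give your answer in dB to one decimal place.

For a line source, L₂ = L₁ − 10·log₁₀(r₂/r₁).
L₂ = 75 − 10·log₁₀(88.9/7.7) = 75 − 10.624 = 64.38 dB.

64.4 dB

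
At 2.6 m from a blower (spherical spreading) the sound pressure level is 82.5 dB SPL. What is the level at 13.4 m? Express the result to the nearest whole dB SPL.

Spherical spreading from a point source gives a 20·log₁₀(r₂/r₁) drop.
L₂ = 82.5 − 20·log₁₀(13.4/2.6) = 82.5 − 14.243 = 68.26 dB SPL.

68 dB SPL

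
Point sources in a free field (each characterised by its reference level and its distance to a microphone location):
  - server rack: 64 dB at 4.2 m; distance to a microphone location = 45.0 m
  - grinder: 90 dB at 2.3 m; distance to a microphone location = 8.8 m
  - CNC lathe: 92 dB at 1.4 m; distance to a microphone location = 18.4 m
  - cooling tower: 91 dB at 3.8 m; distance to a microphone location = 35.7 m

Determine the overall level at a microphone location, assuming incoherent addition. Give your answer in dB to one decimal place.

First find each source's level at the receiver (point-source: −20·log₁₀(r/r_ref)), then combine on an intensity basis.
server rack: 64 − 20·log₁₀(45.0/4.2) = 64 − 20.60 = 43.40 dB.
grinder: 90 − 20·log₁₀(8.8/2.3) = 90 − 11.66 = 78.34 dB.
CNC lathe: 92 − 20·log₁₀(18.4/1.4) = 92 − 22.37 = 69.63 dB.
cooling tower: 91 − 20·log₁₀(35.7/3.8) = 91 − 19.46 = 71.54 dB.
Σ 10^(L/10) = 9.177e+07 → L_total = 10·log₁₀(9.177e+07) = 79.63 dB.

79.6 dB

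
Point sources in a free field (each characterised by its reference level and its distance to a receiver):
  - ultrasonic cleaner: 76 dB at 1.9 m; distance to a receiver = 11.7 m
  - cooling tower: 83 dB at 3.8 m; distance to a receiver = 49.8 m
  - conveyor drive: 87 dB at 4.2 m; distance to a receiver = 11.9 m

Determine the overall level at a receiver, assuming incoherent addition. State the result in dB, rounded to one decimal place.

78.1 dB

Apply inverse-square spreading to bring every level to the receiver, then sum 10^(L/10).
ultrasonic cleaner: 76 − 20·log₁₀(11.7/1.9) = 76 − 15.79 = 60.21 dB.
cooling tower: 83 − 20·log₁₀(49.8/3.8) = 83 − 22.35 = 60.65 dB.
conveyor drive: 87 − 20·log₁₀(11.9/4.2) = 87 − 9.05 = 77.95 dB.
Σ 10^(L/10) = 6.464e+07 → L_total = 10·log₁₀(6.464e+07) = 78.11 dB.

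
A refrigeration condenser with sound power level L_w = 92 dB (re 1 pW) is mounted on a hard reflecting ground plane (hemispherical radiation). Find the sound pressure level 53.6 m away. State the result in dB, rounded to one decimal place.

L_p = L_w − 10·log₁₀(2π·r²) with r = 53.6 m.
2π·r² = 1.805e+04 m², 10·log₁₀ of that is 42.565 dB.
L_p = 92 − 42.565 = 49.43 dB.

49.4 dB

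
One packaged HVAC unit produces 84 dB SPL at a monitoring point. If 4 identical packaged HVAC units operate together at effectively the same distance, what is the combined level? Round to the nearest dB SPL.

90 dB SPL

With 4 equal, uncorrelated contributions the intensity is 4× that of one unit, giving a rise of 10·log₁₀ 4.
L_total = 84 + 10·log₁₀(4) = 84 + 6.021 = 90.02 dB SPL.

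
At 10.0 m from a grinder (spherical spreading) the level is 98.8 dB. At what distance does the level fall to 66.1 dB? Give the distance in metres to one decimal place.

Point-source spreading drops the level by 20·log₁₀(r₂/r₁); inverting, r₂/r₁ = 10^(ΔL/20).
r₂ = 10.0·10^((98.8−66.1)/20) = 10.0·10^(32.7/20) = 431.52 m.

431.5 m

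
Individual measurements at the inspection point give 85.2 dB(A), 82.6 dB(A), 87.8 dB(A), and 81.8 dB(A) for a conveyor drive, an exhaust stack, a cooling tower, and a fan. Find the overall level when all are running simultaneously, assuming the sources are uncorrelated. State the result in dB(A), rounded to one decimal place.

Incoherent sources combine by intensity addition: L_total = 10·log₁₀(Σ 10^(L_i/10)).
Σ 10^(L/10) = 10^(85.2/10) + 10^(82.6/10) + 10^(87.8/10) + 10^(81.8/10) = 1.267e+09.
L_total = 10·log₁₀(1.267e+09) = 91.03 dB(A).

91.0 dB(A)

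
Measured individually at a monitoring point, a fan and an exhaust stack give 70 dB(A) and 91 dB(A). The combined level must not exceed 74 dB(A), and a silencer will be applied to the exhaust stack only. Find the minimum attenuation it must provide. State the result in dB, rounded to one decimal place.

19.2 dB

Everything except the exhaust stack sums to 10^(70/10) = 1.000e+07 in linear terms, 70.00 dB(A).
To meet 74 dB(A) overall, the treated exhaust stack may contribute at most 10^(74/10) − 1.000e+07 = 1.512e+07, i.e. 71.80 dB(A).
So the exhaust stack must be reduced from 91 to 71.80 dB(A): IL = 19.20 dB.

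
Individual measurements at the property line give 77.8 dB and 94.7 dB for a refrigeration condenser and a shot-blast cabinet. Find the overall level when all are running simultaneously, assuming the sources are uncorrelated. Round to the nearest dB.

For uncorrelated sources the intensities add, so convert each level to linear form, sum, and take 10·log₁₀ of the total.
Σ 10^(L/10) = 10^(77.8/10) + 10^(94.7/10) = 3.011e+09.
L_total = 10·log₁₀(3.011e+09) = 94.79 dB.

95 dB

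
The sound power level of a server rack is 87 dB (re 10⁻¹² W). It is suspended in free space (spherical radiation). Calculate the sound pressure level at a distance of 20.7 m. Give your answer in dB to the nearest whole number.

50 dB

L_p = L_w − 10·log₁₀(4π·r²) with r = 20.7 m.
4π·r² = 5385 m², 10·log₁₀ of that is 37.312 dB.
L_p = 87 − 37.312 = 49.69 dB.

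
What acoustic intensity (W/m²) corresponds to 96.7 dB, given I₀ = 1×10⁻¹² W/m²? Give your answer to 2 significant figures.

I = I₀·10^(L/10) = 10⁻¹² × 10^(96.7/10) = 10^(-2.330).

0.0047 W/m²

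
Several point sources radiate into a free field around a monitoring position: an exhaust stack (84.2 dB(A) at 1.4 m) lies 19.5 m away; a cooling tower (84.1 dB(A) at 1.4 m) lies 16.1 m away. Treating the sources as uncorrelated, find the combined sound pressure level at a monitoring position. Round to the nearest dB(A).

First find each source's level at the receiver (point-source: −20·log₁₀(r/r_ref)), then combine on an intensity basis.
exhaust stack: 84.2 − 20·log₁₀(19.5/1.4) = 84.2 − 22.88 = 61.32 dB(A).
cooling tower: 84.1 − 20·log₁₀(16.1/1.4) = 84.1 − 21.21 = 62.89 dB(A).
Σ 10^(L/10) = 3.299e+06 → L_total = 10·log₁₀(3.299e+06) = 65.18 dB(A).

65 dB(A)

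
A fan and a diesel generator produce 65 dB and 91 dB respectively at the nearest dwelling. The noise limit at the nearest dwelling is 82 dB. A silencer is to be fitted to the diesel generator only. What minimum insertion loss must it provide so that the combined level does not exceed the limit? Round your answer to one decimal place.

Everything except the diesel generator sums to 10^(65/10) = 3.162e+06 in linear terms, 65.00 dB.
To meet 82 dB overall, the treated diesel generator may contribute at most 10^(82/10) − 3.162e+06 = 1.553e+08, i.e. 81.91 dB.
So the diesel generator must be reduced from 91 to 81.91 dB: IL = 9.09 dB.

9.1 dB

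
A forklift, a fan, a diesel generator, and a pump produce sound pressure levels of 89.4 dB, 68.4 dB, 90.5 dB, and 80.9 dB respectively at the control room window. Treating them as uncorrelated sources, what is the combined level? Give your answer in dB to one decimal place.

Incoherent sources combine by intensity addition: L_total = 10·log₁₀(Σ 10^(L_i/10)).
Σ 10^(L/10) = 10^(89.4/10) + 10^(68.4/10) + 10^(90.5/10) + 10^(80.9/10) = 2.123e+09.
L_total = 10·log₁₀(2.123e+09) = 93.27 dB.

93.3 dB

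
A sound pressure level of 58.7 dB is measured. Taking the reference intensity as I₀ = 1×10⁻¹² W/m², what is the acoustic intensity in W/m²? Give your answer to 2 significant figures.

7.4e-07 W/m²

I/I₀ = 10^(58.7/10) = 7.413e+05, so I = 7.413e+05 × 10⁻¹² W/m².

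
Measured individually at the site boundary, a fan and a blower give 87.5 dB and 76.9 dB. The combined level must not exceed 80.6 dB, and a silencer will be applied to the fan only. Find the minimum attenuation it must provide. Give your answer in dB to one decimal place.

The untreated sources together contribute 10^(76.9/10) = 4.898e+07, i.e. 76.90 dB.
To meet 80.6 dB overall, the treated fan may contribute at most 10^(80.6/10) − 4.898e+07 = 6.584e+07, i.e. 78.18 dB.
So the fan must be reduced from 87.5 to 78.18 dB: IL = 9.32 dB.

9.3 dB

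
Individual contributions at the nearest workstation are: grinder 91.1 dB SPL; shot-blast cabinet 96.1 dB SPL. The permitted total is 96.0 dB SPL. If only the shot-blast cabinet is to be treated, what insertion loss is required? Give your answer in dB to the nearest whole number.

The untreated sources together contribute 10^(91.1/10) = 1.288e+09, i.e. 91.10 dB SPL.
To meet 96.0 dB SPL overall, the treated shot-blast cabinet may contribute at most 10^(96.0/10) − 1.288e+09 = 2.693e+09, i.e. 94.30 dB SPL.
Required insertion loss = 96.1 − 94.30 = 1.80 dB.

2 dB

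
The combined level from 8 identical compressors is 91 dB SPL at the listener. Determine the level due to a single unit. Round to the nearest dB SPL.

For N identical incoherent sources L_total = L₁ + 10·log₁₀ N, so L₁ = 91 − 10·log₁₀(8) = 91 − 9.031.

82 dB SPL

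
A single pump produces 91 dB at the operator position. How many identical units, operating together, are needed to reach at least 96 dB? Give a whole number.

The shortfall is 96 − 91 = 5.0 dB, and N units add 10·log₁₀ N, so need 10·log₁₀ N ≥ 5.0.
N ≥ 10^(5.0/10) = 3.162, so N = 4.

4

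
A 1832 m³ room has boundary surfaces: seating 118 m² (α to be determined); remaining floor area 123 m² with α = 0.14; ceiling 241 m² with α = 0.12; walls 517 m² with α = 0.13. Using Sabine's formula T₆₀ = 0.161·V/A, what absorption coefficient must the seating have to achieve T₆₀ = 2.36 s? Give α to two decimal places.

0.10

Required total absorption A = 0.161·1832/2.36 = 124.98 m².
Absorption from the other surfaces = 123·0.14 + 241·0.12 + 517·0.13 = 113.35 m², so the seating must supply 11.63 m² over 118 m².
α = 11.63/118 = 0.099.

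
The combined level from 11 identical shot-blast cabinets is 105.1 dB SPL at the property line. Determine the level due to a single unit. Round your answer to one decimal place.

For N identical incoherent sources L_total = L₁ + 10·log₁₀ N, so L₁ = 105.1 − 10·log₁₀(11) = 105.1 − 10.414.

94.7 dB SPL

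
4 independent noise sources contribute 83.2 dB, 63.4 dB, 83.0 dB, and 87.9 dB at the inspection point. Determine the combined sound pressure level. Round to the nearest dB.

90 dB

For uncorrelated sources the intensities add, so convert each level to linear form, sum, and take 10·log₁₀ of the total.
Σ 10^(L/10) = 10^(83.2/10) + 10^(63.4/10) + 10^(83.0/10) + 10^(87.9/10) = 1.027e+09.
L_total = 10·log₁₀(1.027e+09) = 90.12 dB.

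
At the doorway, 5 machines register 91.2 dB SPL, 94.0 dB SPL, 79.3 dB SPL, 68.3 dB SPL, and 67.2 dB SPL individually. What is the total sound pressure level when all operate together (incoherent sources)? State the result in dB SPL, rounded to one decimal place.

Incoherent sources combine by intensity addition: L_total = 10·log₁₀(Σ 10^(L_i/10)).
Σ 10^(L/10) = 10^(91.2/10) + 10^(94.0/10) + 10^(79.3/10) + 10^(68.3/10) + 10^(67.2/10) = 3.927e+09.
L_total = 10·log₁₀(3.927e+09) = 95.94 dB SPL.

95.9 dB SPL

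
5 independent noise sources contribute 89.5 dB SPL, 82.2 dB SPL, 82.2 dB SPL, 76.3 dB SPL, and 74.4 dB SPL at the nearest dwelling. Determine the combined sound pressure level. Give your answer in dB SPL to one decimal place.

91.1 dB SPL

For uncorrelated sources the intensities add, so convert each level to linear form, sum, and take 10·log₁₀ of the total.
Σ 10^(L/10) = 10^(89.5/10) + 10^(82.2/10) + 10^(82.2/10) + 10^(76.3/10) + 10^(74.4/10) = 1.293e+09.
L_total = 10·log₁₀(1.293e+09) = 91.12 dB SPL.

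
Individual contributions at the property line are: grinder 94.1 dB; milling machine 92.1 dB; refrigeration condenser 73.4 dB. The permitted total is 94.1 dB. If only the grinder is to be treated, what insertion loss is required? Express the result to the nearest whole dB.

4 dB

Fixed contribution from the other sources: Σ 10^(L/10) = 10^(92.1/10) + 10^(73.4/10) = 1.644e+09 (92.16 dB).
To meet 94.1 dB overall, the treated grinder may contribute at most 10^(94.1/10) − 1.644e+09 = 9.267e+08, i.e. 89.67 dB.
Required insertion loss = 94.1 − 89.67 = 4.43 dB.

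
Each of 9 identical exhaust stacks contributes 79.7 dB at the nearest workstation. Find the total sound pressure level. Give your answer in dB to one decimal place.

89.2 dB

N identical incoherent sources raise the level by 10·log₁₀ N.
L_total = 79.7 + 10·log₁₀(9) = 79.7 + 9.542 = 89.24 dB.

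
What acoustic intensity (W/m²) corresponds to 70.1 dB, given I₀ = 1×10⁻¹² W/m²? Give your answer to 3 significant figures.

1.02e-05 W/m²

I = I₀·10^(L/10) = 10⁻¹² × 10^(70.1/10) = 10^(-4.990).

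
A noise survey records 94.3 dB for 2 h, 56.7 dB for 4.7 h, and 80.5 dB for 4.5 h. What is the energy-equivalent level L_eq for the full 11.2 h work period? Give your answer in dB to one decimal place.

87.2 dB

L_eq = 10·log₁₀[(1/T)·Σ tᵢ·10^(Lᵢ/10)] with T = 11.2 h.
Σ tᵢ·10^(Lᵢ/10) = 2·10^(94.3/10) + 4.7·10^(56.7/10) + 4.5·10^(80.5/10) = 5.890e+09.
L_eq = 10·log₁₀(5.890e+09/11.2) = 87.21 dB.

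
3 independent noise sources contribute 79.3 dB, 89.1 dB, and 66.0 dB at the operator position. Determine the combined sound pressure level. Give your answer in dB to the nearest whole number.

90 dB

For uncorrelated sources the intensities add, so convert each level to linear form, sum, and take 10·log₁₀ of the total.
Σ 10^(L/10) = 10^(79.3/10) + 10^(89.1/10) + 10^(66.0/10) = 9.019e+08.
L_total = 10·log₁₀(9.019e+08) = 89.55 dB.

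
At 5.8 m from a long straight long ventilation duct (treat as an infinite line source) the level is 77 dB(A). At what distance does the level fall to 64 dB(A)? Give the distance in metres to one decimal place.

Line-source spreading drops the level by 10·log₁₀(r₂/r₁); inverting, r₂/r₁ = 10^(ΔL/10).
r₂ = 5.8·10^((77−64)/10) = 5.8·10^(13.0/10) = 115.73 m.

115.7 m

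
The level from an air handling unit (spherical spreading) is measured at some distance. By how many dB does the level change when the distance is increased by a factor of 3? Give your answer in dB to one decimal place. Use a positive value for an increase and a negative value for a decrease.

-9.5 dB

A point source loses 6 dB per doubling of distance; generally ΔL = −20·log₁₀(r₂/r₁).
ΔL = −20·log₁₀(3) = -9.54 dB.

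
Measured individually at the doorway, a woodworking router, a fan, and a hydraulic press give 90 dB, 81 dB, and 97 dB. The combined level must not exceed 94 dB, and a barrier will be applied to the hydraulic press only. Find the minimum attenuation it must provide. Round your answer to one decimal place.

Everything except the hydraulic press sums to 10^(90/10) + 10^(81/10) = 1.126e+09 in linear terms, 90.51 dB.
To meet 94 dB overall, the treated hydraulic press may contribute at most 10^(94/10) − 1.126e+09 = 1.386e+09, i.e. 91.42 dB.
Required insertion loss = 97 − 91.42 = 5.58 dB.

5.6 dB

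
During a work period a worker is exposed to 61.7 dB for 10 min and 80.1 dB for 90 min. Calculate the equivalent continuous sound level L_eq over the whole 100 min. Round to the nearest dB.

80 dB

L_eq = 10·log₁₀[(1/T)·Σ tᵢ·10^(Lᵢ/10)] with T = 100 min.
Σ tᵢ·10^(Lᵢ/10) = 10·10^(61.7/10) + 90·10^(80.1/10) = 9.224e+09.
L_eq = 10·log₁₀(9.224e+09/100) = 79.65 dB.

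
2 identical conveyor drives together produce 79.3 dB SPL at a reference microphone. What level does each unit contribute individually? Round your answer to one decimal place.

Dividing the total intensity by 2 lowers the level by 10·log₁₀ 2 = 3.010 dB: L₁ = 79.3 − 3.010.

76.3 dB SPL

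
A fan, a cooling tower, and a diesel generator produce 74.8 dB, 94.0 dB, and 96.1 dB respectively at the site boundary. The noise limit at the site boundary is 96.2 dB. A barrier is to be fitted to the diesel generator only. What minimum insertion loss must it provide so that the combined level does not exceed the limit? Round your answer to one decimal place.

Everything except the diesel generator sums to 10^(74.8/10) + 10^(94.0/10) = 2.542e+09 in linear terms, 94.05 dB.
To meet 96.2 dB overall, the treated diesel generator may contribute at most 10^(96.2/10) − 2.542e+09 = 1.627e+09, i.e. 92.11 dB.
So the diesel generator must be reduced from 96.1 to 92.11 dB: IL = 3.99 dB.

4.0 dB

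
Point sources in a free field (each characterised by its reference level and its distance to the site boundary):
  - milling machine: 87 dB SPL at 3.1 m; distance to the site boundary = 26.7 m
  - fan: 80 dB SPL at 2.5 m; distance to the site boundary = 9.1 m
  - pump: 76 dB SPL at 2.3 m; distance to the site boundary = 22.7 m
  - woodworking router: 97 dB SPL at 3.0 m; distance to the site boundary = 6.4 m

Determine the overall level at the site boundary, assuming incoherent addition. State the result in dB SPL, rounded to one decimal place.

Propagate each source to the receiver with L = L_ref − 20·log₁₀(r/r_ref), then add intensities.
milling machine: 87 − 20·log₁₀(26.7/3.1) = 87 − 18.70 = 68.30 dB SPL.
fan: 80 − 20·log₁₀(9.1/2.5) = 80 − 11.22 = 68.78 dB SPL.
pump: 76 − 20·log₁₀(22.7/2.3) = 76 − 19.89 = 56.11 dB SPL.
woodworking router: 97 − 20·log₁₀(6.4/3.0) = 97 − 6.58 = 90.42 dB SPL.
Σ 10^(L/10) = 1.116e+09 → L_total = 10·log₁₀(1.116e+09) = 90.48 dB SPL.

90.5 dB SPL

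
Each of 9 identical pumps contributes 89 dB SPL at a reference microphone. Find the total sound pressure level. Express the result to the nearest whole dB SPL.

With 9 equal, uncorrelated contributions the intensity is 9× that of one unit, giving a rise of 10·log₁₀ 9.
L_total = 89 + 10·log₁₀(9) = 89 + 9.542 = 98.54 dB SPL.

99 dB SPL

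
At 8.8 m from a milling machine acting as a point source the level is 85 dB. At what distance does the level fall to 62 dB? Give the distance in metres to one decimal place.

The 23.0 dB drop corresponds to a distance ratio of 10^(23.0/20) for a point source.
r₂ = 8.8·10^((85−62)/20) = 8.8·10^(23.0/20) = 124.30 m.

124.3 m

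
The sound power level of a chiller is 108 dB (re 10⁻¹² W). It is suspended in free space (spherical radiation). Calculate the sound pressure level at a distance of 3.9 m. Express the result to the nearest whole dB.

L_p = L_w − 10·log₁₀(4π·r²) with r = 3.9 m.
4π·r² = 191.1 m², 10·log₁₀ of that is 22.813 dB.
L_p = 108 − 22.813 = 85.19 dB.

85 dB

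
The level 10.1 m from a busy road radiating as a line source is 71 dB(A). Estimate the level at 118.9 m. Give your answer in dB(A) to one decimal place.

For a line source, L₂ = L₁ − 10·log₁₀(r₂/r₁).
L₂ = 71 − 10·log₁₀(118.9/10.1) = 71 − 10.709 = 60.29 dB(A).

60.3 dB(A)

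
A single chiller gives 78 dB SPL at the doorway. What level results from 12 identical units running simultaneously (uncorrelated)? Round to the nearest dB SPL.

89 dB SPL

N identical incoherent sources raise the level by 10·log₁₀ N.
L_total = 78 + 10·log₁₀(12) = 78 + 10.792 = 88.79 dB SPL.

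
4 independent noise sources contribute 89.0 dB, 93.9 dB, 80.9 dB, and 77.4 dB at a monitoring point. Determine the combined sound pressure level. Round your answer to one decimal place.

95.3 dB

Incoherent sources combine by intensity addition: L_total = 10·log₁₀(Σ 10^(L_i/10)).
Σ 10^(L/10) = 10^(89.0/10) + 10^(93.9/10) + 10^(80.9/10) + 10^(77.4/10) = 3.427e+09.
L_total = 10·log₁₀(3.427e+09) = 95.35 dB.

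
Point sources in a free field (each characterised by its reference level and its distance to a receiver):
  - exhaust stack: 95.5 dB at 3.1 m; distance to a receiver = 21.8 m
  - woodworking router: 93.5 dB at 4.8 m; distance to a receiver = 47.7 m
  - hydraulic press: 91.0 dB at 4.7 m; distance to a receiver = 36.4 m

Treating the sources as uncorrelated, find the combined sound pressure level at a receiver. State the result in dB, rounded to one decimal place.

80.6 dB

Apply inverse-square spreading to bring every level to the receiver, then sum 10^(L/10).
exhaust stack: 95.5 − 20·log₁₀(21.8/3.1) = 95.5 − 16.94 = 78.56 dB.
woodworking router: 93.5 − 20·log₁₀(47.7/4.8) = 93.5 − 19.95 = 73.55 dB.
hydraulic press: 91.0 − 20·log₁₀(36.4/4.7) = 91.0 − 17.78 = 73.22 dB.
Σ 10^(L/10) = 1.154e+08 → L_total = 10·log₁₀(1.154e+08) = 80.62 dB.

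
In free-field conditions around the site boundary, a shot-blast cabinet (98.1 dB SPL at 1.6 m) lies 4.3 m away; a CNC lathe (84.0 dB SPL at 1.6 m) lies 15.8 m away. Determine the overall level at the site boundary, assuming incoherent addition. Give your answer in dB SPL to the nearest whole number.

Apply inverse-square spreading to bring every level to the receiver, then sum 10^(L/10).
shot-blast cabinet: 98.1 − 20·log₁₀(4.3/1.6) = 98.1 − 8.59 = 89.51 dB SPL.
CNC lathe: 84.0 − 20·log₁₀(15.8/1.6) = 84.0 − 19.89 = 64.11 dB SPL.
Σ 10^(L/10) = 8.965e+08 → L_total = 10·log₁₀(8.965e+08) = 89.53 dB SPL.

90 dB SPL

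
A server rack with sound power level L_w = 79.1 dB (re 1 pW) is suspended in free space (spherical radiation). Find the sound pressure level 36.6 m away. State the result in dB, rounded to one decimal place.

The power spreads over a sphere of area 4π·r², so L_p = L_w − 10·log₁₀(4π·r²).
4π·r² = 1.683e+04 m², 10·log₁₀ of that is 42.262 dB.
L_p = 79.1 − 42.262 = 36.84 dB.

36.8 dB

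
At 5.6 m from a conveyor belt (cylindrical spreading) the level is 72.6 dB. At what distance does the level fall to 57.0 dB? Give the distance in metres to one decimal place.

The 15.6 dB drop corresponds to a distance ratio of 10^(15.6/10) for a line source.
r₂ = 5.6·10^((72.6−57.0)/10) = 5.6·10^(15.6/10) = 203.32 m.

203.3 m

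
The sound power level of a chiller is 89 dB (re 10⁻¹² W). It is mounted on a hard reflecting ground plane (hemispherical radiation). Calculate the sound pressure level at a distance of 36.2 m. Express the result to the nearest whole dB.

The power spreads over a hemisphere of area 2π·r², so L_p = L_w − 10·log₁₀(2π·r²).
2π·r² = 8234 m², 10·log₁₀ of that is 39.156 dB.
L_p = 89 − 39.156 = 49.84 dB.

50 dB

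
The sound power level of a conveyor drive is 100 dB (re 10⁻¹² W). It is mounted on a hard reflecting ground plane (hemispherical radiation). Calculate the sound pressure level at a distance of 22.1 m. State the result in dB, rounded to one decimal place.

L_p = L_w − 10·log₁₀(2π·r²) with r = 22.1 m.
2π·r² = 3069 m², 10·log₁₀ of that is 34.870 dB.
L_p = 100 − 34.870 = 65.13 dB.

65.1 dB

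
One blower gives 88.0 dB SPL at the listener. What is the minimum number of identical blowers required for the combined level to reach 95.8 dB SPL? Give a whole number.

7

Need L₁ + 10·log₁₀ N ≥ 95.8, i.e. log₁₀ N ≥ 0.78.
N ≥ 10^(7.8/10) = 6.026, so N = 7.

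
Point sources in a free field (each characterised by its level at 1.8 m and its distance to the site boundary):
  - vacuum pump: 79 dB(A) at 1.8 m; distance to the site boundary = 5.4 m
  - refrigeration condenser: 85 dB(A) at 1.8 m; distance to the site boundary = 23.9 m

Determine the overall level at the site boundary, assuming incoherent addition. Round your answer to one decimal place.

Apply inverse-square spreading to bring every level to the receiver, then sum 10^(L/10).
vacuum pump: 79 − 20·log₁₀(5.4/1.8) = 79 − 9.54 = 69.46 dB(A).
refrigeration condenser: 85 − 20·log₁₀(23.9/1.8) = 85 − 22.46 = 62.54 dB(A).
Σ 10^(L/10) = 1.062e+07 → L_total = 10·log₁₀(1.062e+07) = 70.26 dB(A).

70.3 dB(A)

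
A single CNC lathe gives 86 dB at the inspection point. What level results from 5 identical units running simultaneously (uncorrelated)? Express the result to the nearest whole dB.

N identical incoherent sources raise the level by 10·log₁₀ N.
L_total = 86 + 10·log₁₀(5) = 86 + 6.990 = 92.99 dB.

93 dB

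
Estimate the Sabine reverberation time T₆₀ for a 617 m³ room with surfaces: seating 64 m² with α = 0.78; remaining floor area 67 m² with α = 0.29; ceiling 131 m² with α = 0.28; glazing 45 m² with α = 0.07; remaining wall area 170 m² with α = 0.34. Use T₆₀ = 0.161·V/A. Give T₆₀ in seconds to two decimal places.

Summing Sᵢαᵢ: 64·0.78 + 67·0.29 + 131·0.28 + 45·0.07 + 170·0.34 = 166.98 m².
T₆₀ = 0.161 × 617 / 166.98 = 0.595 s.

0.59 s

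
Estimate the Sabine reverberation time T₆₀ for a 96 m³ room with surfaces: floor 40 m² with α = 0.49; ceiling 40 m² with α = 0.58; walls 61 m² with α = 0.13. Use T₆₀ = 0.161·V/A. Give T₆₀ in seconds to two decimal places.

Total absorption A = 40·0.49 + 40·0.58 + 61·0.13 = 50.73 m² sabins.
T₆₀ = 0.161·V/A = 0.161·96/50.73 = 0.305 s.

0.30 s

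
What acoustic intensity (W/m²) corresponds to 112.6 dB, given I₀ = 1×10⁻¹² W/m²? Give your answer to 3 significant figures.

I/I₀ = 10^(112.6/10) = 1.82e+11, so I = 1.82e+11 × 10⁻¹² W/m².

0.182 W/m²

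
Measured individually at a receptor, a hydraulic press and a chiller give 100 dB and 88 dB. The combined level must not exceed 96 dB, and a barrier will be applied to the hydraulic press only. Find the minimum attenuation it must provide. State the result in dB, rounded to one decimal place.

4.7 dB

The untreated sources together contribute 10^(88/10) = 6.310e+08, i.e. 88.00 dB.
The limit corresponds to 10^(96/10) = 3.981e+09; subtracting the fixed part leaves 3.350e+09 for the hydraulic press, i.e. 95.25 dB.
Required insertion loss = 100 − 95.25 = 4.75 dB.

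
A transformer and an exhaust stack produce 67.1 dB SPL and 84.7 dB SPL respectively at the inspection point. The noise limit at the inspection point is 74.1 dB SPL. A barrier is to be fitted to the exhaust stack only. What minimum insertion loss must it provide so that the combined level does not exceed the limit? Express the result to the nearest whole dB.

The untreated sources together contribute 10^(67.1/10) = 5.129e+06, i.e. 67.10 dB SPL.
The limit corresponds to 10^(74.1/10) = 2.570e+07; subtracting the fixed part leaves 2.058e+07 for the exhaust stack, i.e. 73.13 dB SPL.
Required insertion loss = 84.7 − 73.13 = 11.57 dB.

12 dB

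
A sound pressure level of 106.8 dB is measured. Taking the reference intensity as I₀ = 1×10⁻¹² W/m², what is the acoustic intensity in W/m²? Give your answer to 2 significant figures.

0.048 W/m²

I = I₀·10^(L/10) = 10⁻¹² × 10^(106.8/10) = 10^(-1.320).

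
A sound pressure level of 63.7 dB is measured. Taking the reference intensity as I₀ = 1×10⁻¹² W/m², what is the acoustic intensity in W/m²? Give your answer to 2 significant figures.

I = I₀·10^(L/10) = 10⁻¹² × 10^(63.7/10) = 10^(-5.630).

2.3e-06 W/m²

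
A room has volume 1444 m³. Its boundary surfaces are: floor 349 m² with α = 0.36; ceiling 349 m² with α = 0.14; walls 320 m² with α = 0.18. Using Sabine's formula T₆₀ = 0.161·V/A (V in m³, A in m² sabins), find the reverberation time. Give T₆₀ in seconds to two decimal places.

1.00 s

Total absorption A = 349·0.36 + 349·0.14 + 320·0.18 = 232.10 m² sabins.
T₆₀ = 0.161 × 1444 / 232.10 = 1.002 s.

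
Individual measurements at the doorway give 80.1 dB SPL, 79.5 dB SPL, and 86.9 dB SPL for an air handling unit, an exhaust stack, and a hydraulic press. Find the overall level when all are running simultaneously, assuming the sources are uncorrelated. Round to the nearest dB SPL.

For uncorrelated sources the intensities add, so convert each level to linear form, sum, and take 10·log₁₀ of the total.
Σ 10^(L/10) = 10^(80.1/10) + 10^(79.5/10) + 10^(86.9/10) = 6.812e+08.
L_total = 10·log₁₀(6.812e+08) = 88.33 dB SPL.

88 dB SPL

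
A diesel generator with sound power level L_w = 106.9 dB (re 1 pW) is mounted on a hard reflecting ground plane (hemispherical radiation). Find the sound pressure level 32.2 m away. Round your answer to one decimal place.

68.8 dB

The power spreads over a hemisphere of area 2π·r², so L_p = L_w − 10·log₁₀(2π·r²).
2π·r² = 6515 m², 10·log₁₀ of that is 38.139 dB.
L_p = 106.9 − 38.139 = 68.76 dB.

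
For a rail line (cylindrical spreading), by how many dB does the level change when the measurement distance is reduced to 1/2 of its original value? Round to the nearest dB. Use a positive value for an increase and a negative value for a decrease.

+3 dB

With cylindrical spreading the level changes by −10·log₁₀(r₂/r₁).
ΔL = −10·log₁₀(0.5) = +3.01 dB.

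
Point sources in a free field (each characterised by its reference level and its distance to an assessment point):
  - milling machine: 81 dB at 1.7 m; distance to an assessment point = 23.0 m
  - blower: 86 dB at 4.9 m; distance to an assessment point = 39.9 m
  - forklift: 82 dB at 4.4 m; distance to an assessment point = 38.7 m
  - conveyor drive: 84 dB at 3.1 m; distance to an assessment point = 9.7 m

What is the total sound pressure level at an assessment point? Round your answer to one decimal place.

75.4 dB

First find each source's level at the receiver (point-source: −20·log₁₀(r/r_ref)), then combine on an intensity basis.
milling machine: 81 − 20·log₁₀(23.0/1.7) = 81 − 22.63 = 58.37 dB.
blower: 86 − 20·log₁₀(39.9/4.9) = 86 − 18.22 = 67.78 dB.
forklift: 82 − 20·log₁₀(38.7/4.4) = 82 − 18.89 = 63.11 dB.
conveyor drive: 84 − 20·log₁₀(9.7/3.1) = 84 − 9.91 = 74.09 dB.
Σ 10^(L/10) = 3.440e+07 → L_total = 10·log₁₀(3.440e+07) = 75.37 dB.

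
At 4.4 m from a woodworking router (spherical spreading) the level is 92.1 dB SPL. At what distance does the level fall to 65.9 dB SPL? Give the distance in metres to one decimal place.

The 26.2 dB drop corresponds to a distance ratio of 10^(26.2/20) for a point source.
r₂ = 4.4·10^((92.1−65.9)/20) = 4.4·10^(26.2/20) = 89.84 m.

89.8 m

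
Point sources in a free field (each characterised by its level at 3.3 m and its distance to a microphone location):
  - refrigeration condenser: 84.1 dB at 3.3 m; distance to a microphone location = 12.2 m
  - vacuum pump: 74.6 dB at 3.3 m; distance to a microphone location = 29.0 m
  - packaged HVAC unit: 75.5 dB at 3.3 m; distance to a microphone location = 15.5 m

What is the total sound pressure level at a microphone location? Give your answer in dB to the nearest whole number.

73 dB

Apply inverse-square spreading to bring every level to the receiver, then sum 10^(L/10).
refrigeration condenser: 84.1 − 20·log₁₀(12.2/3.3) = 84.1 − 11.36 = 72.74 dB.
vacuum pump: 74.6 − 20·log₁₀(29.0/3.3) = 74.6 − 18.88 = 55.72 dB.
packaged HVAC unit: 75.5 − 20·log₁₀(15.5/3.3) = 75.5 − 13.44 = 62.06 dB.
Σ 10^(L/10) = 2.079e+07 → L_total = 10·log₁₀(2.079e+07) = 73.18 dB.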